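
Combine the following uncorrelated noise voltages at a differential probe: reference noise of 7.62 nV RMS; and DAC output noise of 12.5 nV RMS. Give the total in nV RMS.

Uncorrelated sources add in power (mean-square): V_tot = √(ΣV_i²)
V_tot = √[(7.62×10⁻⁹)² + (1.25×10⁻⁸)²] = 1.46×10⁻⁸ V = 14.6 nV

14.6 nV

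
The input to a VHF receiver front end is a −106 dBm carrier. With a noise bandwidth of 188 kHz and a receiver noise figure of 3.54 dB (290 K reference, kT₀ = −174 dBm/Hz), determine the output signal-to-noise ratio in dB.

11.7 dB

Noise floor: N = −174 + 10 log₁₀(B) + NF
10 log₁₀(1.88×10⁵) = 52.74 dB
N = −174 + 52.74 + 3.54 = −117.72 dBm
SNR = P_sig − N = −106 − (−117.72) = 11.72 dB → 11.7 dB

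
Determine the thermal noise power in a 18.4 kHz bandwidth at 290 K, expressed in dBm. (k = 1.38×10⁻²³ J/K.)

P_n = kTB = 1.38×10⁻²³ × 290 × 1.84×10⁴ = 7.36×10⁻¹⁷ W
In dBm: 10 log₁₀(7.36×10⁻¹⁷ / 10⁻³) = −131.3 dBm

−131.3 dBm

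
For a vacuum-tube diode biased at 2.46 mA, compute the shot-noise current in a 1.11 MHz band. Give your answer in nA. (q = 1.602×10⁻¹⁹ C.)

I_n = √(2qI·B)
2qI·B = 2 × 1.602×10⁻¹⁹ × 2.46×10⁻³ × 1.11×10⁶ = 8.75×10⁻¹⁶ A²
I_n = √(8.75×10⁻¹⁶) = 2.96×10⁻⁸ A = 29.6 nA

29.6 nA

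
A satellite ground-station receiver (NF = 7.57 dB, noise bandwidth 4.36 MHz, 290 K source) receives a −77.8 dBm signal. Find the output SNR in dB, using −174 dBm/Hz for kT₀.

Noise floor: N = −174 + 10 log₁₀(B) + NF
10 log₁₀(4.36×10⁶) = 66.39 dB
N = −174 + 66.39 + 7.57 = −100.04 dBm
SNR = P_sig − N = −77.8 − (−100.04) = 22.24 dB → 22.2 dB

22.2 dB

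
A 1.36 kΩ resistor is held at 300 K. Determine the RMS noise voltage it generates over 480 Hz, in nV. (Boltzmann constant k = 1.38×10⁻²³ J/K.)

104 nV

V_n = √(4kTRB)
4kTRB = 4 × 1.38×10⁻²³ × 300 × 1.36×10³ × 4.80×10² = 1.08×10⁻¹⁴ V²
V_n = √(1.08×10⁻¹⁴) = 1.04×10⁻⁷ V = 104 nV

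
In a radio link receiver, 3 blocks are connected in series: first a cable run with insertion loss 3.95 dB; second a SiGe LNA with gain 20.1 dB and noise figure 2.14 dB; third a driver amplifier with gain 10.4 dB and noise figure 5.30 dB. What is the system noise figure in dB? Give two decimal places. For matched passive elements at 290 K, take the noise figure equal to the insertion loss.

6.15 dB

Convert to linear (a loss of L dB is a gain of −L dB): F_i = 10^(NF_i/10), G_i = 10^(G_i,dB/10)
  Stage 1: F_1 = 10^(3.95/10) = 2.483, G_1 = 10^(−3.95/10) = 0.4027
  Stage 2: F_2 = 10^(2.14/10) = 1.637, G_2 = 10^(20.1/10) = 102.3
  Stage 3: F_3 = 10^(5.30/10) = 3.388, G_3 = 10^(10.4/10) = 10.96
Friis cascade:
  F = 2.483 + (1.637 − 1)/0.4027 + (3.388 − 1)/41.21 = 4.122
NF = 10 log₁₀(4.122) = 6.15 dB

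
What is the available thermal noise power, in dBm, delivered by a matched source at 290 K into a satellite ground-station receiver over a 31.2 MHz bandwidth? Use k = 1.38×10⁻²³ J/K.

P_n = kTB = 1.38×10⁻²³ × 290 × 3.12×10⁷ = 1.25×10⁻¹³ W
In dBm: 10 log₁₀(1.25×10⁻¹³ / 10⁻³) = −99.0 dBm

−99.0 dBm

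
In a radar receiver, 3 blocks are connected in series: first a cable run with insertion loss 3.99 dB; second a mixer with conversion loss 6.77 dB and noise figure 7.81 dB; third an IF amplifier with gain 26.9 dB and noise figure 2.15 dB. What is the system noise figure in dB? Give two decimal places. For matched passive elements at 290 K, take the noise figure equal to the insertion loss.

Convert to linear (a loss of L dB is a gain of −L dB): F_i = 10^(NF_i/10), G_i = 10^(G_i,dB/10)
  Stage 1: F_1 = 10^(3.99/10) = 2.506, G_1 = 10^(−3.99/10) = 0.3990
  Stage 2: F_2 = 10^(7.81/10) = 6.039, G_2 = 10^(−6.77/10) = 0.2104
  Stage 3: F_3 = 10^(2.15/10) = 1.641, G_3 = 10^(26.9/10) = 489.8
Friis cascade:
  F = 2.506 + (6.039 − 1)/0.3990 + (1.641 − 1)/0.08395 = 22.77
NF = 10 log₁₀(22.77) = 13.57 dB

13.57 dB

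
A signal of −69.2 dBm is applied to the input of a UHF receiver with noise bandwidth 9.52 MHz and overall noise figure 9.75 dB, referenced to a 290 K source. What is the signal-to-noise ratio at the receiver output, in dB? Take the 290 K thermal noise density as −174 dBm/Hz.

Noise floor: N = −174 + 10 log₁₀(B) + NF
10 log₁₀(9.52×10⁶) = 69.79 dB
N = −174 + 69.79 + 9.75 = −94.46 dBm
SNR = P_sig − N = −69.2 − (−94.46) = 25.26 dB → 25.3 dB

25.3 dB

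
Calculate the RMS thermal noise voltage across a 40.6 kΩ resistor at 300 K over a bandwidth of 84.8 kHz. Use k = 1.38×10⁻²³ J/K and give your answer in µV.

7.55 µV

V_n = √(4kTRB)
4kTRB = 4 × 1.38×10⁻²³ × 300 × 4.06×10⁴ × 8.48×10⁴ = 5.70×10⁻¹¹ V²
V_n = √(5.70×10⁻¹¹) = 7.55×10⁻⁶ V = 7.55 µV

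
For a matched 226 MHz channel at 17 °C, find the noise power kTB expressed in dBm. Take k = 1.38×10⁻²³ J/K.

−90.4 dBm

T = 17 °C + 273.15 = 290.15 K
P_n = kTB = 1.38×10⁻²³ × 290.15 × 2.26×10⁸ = 9.05×10⁻¹³ W
In dBm: 10 log₁₀(9.05×10⁻¹³ / 10⁻³) = −90.4 dBm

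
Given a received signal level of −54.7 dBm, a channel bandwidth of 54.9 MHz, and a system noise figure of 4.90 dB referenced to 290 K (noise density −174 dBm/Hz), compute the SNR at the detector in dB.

Noise floor: N = −174 + 10 log₁₀(B) + NF
10 log₁₀(5.49×10⁷) = 77.4 dB
N = −174 + 77.4 + 4.90 = −91.70 dBm
SNR = P_sig − N = −54.7 − (−91.70) = 37.00 dB → 37.0 dB

37.0 dB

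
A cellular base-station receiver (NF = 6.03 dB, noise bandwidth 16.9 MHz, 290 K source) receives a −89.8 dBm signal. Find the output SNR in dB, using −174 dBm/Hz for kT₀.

5.9 dB

Noise floor: N = −174 + 10 log₁₀(B) + NF
10 log₁₀(1.69×10⁷) = 72.28 dB
N = −174 + 72.28 + 6.03 = −95.69 dBm
SNR = P_sig − N = −89.8 − (−95.69) = 5.89 dB → 5.9 dB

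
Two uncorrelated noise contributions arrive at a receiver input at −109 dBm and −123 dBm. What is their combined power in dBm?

Convert to linear, add, convert back:
P₁ = 1.26×10⁻¹⁴ W, P₂ = 5.01×10⁻¹⁶ W
P_tot = 1.31×10⁻¹⁴ W → 10 log₁₀(P_tot / 10⁻³) = −108.8 dBm

−108.8 dBm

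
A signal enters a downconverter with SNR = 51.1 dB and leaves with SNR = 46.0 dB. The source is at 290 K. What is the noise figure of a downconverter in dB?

5.1 dB

NF (dB) = SNR_in(dB) − SNR_out(dB) when the source is at T₀
NF = 51.1 − 46.0 = 5.1 dB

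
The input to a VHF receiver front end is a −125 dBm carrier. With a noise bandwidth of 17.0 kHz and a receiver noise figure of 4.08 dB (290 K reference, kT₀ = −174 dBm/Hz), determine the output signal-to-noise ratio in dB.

2.6 dB

Noise floor: N = −174 + 10 log₁₀(B) + NF
10 log₁₀(1.70×10⁴) = 42.3 dB
N = −174 + 42.3 + 4.08 = −127.62 dBm
SNR = P_sig − N = −125 − (−127.62) = 2.62 dB → 2.6 dB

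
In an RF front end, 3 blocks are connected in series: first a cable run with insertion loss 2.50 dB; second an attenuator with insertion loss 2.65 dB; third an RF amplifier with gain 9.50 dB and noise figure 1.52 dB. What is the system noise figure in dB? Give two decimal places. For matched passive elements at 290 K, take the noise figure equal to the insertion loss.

Convert to linear (a loss of L dB is a gain of −L dB): F_i = 10^(NF_i/10), G_i = 10^(G_i,dB/10)
  Stage 1: F_1 = 10^(2.50/10) = 1.778, G_1 = 10^(−2.50/10) = 0.5623
  Stage 2: F_2 = 10^(2.65/10) = 1.841, G_2 = 10^(−2.65/10) = 0.5433
  Stage 3: F_3 = 10^(1.52/10) = 1.419, G_3 = 10^(9.50/10) = 8.913
Friis cascade:
  F = 1.778 + (1.841 − 1)/0.5623 + (1.419 − 1)/0.3055 = 4.645
NF = 10 log₁₀(4.645) = 6.67 dB

6.67 dB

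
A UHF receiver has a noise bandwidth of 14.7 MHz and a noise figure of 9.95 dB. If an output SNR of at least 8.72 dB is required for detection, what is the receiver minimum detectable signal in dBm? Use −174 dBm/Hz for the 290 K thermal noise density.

Sensitivity = −174 + 10 log₁₀(B) + NF + SNR_min
= −174 + 71.67 + 9.95 + 8.72
= −83.66 dBm → −83.7 dBm

−83.7 dBm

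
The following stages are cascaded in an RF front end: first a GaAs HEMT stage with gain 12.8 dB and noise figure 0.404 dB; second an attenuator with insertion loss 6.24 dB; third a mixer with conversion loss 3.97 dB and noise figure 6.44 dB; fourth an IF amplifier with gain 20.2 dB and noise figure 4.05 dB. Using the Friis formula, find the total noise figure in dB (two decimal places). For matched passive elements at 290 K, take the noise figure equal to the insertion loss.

Convert to linear (a loss of L dB is a gain of −L dB): F_i = 10^(NF_i/10), G_i = 10^(G_i,dB/10)
  Stage 1: F_1 = 10^(0.404/10) = 1.097, G_1 = 10^(12.8/10) = 19.05
  Stage 2: F_2 = 10^(6.24/10) = 4.207, G_2 = 10^(−6.24/10) = 0.2377
  Stage 3: F_3 = 10^(6.44/10) = 4.406, G_3 = 10^(−3.97/10) = 0.4009
  Stage 4: F_4 = 10^(4.05/10) = 2.541, G_4 = 10^(20.2/10) = 104.7
Friis cascade:
  F = 1.097 + (4.207 − 1)/19.05 + (4.406 − 1)/4.529 + (2.541 − 1)/1.816 = 2.867
NF = 10 log₁₀(2.867) = 4.57 dB

4.57 dB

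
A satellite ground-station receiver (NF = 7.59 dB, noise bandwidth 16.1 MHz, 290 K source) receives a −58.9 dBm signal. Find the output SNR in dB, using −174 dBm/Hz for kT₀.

35.4 dB

Noise floor: N = −174 + 10 log₁₀(B) + NF
10 log₁₀(1.61×10⁷) = 72.07 dB
N = −174 + 72.07 + 7.59 = −94.34 dBm
SNR = P_sig − N = −58.9 − (−94.34) = 35.44 dB → 35.4 dB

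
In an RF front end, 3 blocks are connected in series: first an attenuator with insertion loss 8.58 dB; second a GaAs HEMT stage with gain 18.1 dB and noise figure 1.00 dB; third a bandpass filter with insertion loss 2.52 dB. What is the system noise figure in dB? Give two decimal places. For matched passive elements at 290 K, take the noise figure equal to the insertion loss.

Convert to linear (a loss of L dB is a gain of −L dB): F_i = 10^(NF_i/10), G_i = 10^(G_i,dB/10)
  Stage 1: F_1 = 10^(8.58/10) = 7.211, G_1 = 10^(−8.58/10) = 0.1387
  Stage 2: F_2 = 10^(1.00/10) = 1.259, G_2 = 10^(18.1/10) = 64.57
  Stage 3: F_3 = 10^(2.52/10) = 1.786, G_3 = 10^(−2.52/10) = 0.5598
Friis cascade:
  F = 7.211 + (1.259 − 1)/0.1387 + (1.786 − 1)/8.954 = 9.166
NF = 10 log₁₀(9.166) = 9.62 dB

9.62 dB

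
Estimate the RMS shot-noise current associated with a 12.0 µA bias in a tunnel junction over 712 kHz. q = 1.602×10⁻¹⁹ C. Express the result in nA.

1.65 nA

I_n = √(2qI·B)
2qI·B = 2 × 1.602×10⁻¹⁹ × 1.20×10⁻⁵ × 7.12×10⁵ = 2.74×10⁻¹⁸ A²
I_n = √(2.74×10⁻¹⁸) = 1.65×10⁻⁹ A = 1.65 nA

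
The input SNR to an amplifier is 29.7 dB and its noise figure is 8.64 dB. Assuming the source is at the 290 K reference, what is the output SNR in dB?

21.06 dB

By definition F = SNR_in/SNR_out, so in dB: SNR_out = SNR_in − NF
SNR_out = 29.7 − 8.64 = 21.06 dB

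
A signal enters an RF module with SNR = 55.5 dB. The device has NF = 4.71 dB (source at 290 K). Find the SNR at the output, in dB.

By definition F = SNR_in/SNR_out, so in dB: SNR_out = SNR_in − NF
SNR_out = 55.5 − 4.71 = 50.79 dB

50.79 dB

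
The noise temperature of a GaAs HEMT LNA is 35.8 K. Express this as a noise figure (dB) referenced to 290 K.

0.506 dB

F = 1 + T_e/T₀ = 1 + 35.8/290 = 1.12345
NF = 10 log₁₀(1.12345) = 0.506 dB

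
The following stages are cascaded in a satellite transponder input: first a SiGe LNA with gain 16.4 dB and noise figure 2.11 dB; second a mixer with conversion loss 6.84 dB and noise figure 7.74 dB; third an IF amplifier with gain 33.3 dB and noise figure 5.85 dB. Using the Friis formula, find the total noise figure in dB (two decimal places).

Convert to linear (a loss of L dB is a gain of −L dB): F_i = 10^(NF_i/10), G_i = 10^(G_i,dB/10)
  Stage 1: F_1 = 10^(2.11/10) = 1.626, G_1 = 10^(16.4/10) = 43.65
  Stage 2: F_2 = 10^(7.74/10) = 5.943, G_2 = 10^(−6.84/10) = 0.2070
  Stage 3: F_3 = 10^(5.85/10) = 3.846, G_3 = 10^(33.3/10) = 2138
Friis cascade:
  F = 1.626 + (5.943 − 1)/43.65 + (3.846 − 1)/9.036 = 2.054
NF = 10 log₁₀(2.054) = 3.13 dB

3.13 dB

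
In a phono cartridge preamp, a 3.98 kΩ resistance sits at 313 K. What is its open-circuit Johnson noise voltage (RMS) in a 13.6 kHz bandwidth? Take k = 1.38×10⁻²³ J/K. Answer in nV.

V_n = √(4kTRB)
4kTRB = 4 × 1.38×10⁻²³ × 313 × 3.98×10³ × 1.36×10⁴ = 9.35×10⁻¹³ V²
V_n = √(9.35×10⁻¹³) = 9.67×10⁻⁷ V = 967 nV

967 nV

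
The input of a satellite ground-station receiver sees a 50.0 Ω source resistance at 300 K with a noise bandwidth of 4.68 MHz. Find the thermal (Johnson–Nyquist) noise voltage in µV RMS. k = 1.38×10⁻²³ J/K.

1.97 µV

V_n = √(4kTRB)
4kTRB = 4 × 1.38×10⁻²³ × 300 × 5.00×10¹ × 4.68×10⁶ = 3.88×10⁻¹² V²
V_n = √(3.88×10⁻¹²) = 1.97×10⁻⁶ V = 1.97 µV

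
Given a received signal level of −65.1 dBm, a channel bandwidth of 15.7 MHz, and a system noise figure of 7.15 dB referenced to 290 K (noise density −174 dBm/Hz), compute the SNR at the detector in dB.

Noise floor: N = −174 + 10 log₁₀(B) + NF
10 log₁₀(1.57×10⁷) = 71.96 dB
N = −174 + 71.96 + 7.15 = −94.89 dBm
SNR = P_sig − N = −65.1 − (−94.89) = 29.79 dB → 29.8 dB

29.8 dB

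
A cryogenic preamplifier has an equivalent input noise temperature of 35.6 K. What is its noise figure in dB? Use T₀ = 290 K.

0.503 dB

F = 1 + T_e/T₀ = 1 + 35.6/290 = 1.12276
NF = 10 log₁₀(1.12276) = 0.503 dB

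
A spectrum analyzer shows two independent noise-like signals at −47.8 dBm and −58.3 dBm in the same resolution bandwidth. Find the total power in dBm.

Convert to linear, add, convert back:
P₁ = 1.66×10⁻⁸ W, P₂ = 1.48×10⁻⁹ W
P_tot = 1.81×10⁻⁸ W → 10 log₁₀(P_tot / 10⁻³) = −47.4 dBm

−47.4 dBm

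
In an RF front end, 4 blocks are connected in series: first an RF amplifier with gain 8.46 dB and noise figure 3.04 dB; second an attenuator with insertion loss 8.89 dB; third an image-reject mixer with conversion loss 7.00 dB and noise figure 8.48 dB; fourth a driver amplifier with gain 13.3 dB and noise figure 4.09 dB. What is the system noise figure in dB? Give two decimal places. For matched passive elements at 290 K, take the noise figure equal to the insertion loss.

Convert to linear (a loss of L dB is a gain of −L dB): F_i = 10^(NF_i/10), G_i = 10^(G_i,dB/10)
  Stage 1: F_1 = 10^(3.04/10) = 2.014, G_1 = 10^(8.46/10) = 7.015
  Stage 2: F_2 = 10^(8.89/10) = 7.745, G_2 = 10^(−8.89/10) = 0.1291
  Stage 3: F_3 = 10^(8.48/10) = 7.047, G_3 = 10^(−7.00/10) = 0.1995
  Stage 4: F_4 = 10^(4.09/10) = 2.564, G_4 = 10^(13.3/10) = 21.38
Friis cascade:
  F = 2.014 + (7.745 − 1)/7.015 + (7.047 − 1)/0.9057 + (2.564 − 1)/0.1807 = 18.31
NF = 10 log₁₀(18.31) = 12.63 dB

12.63 dB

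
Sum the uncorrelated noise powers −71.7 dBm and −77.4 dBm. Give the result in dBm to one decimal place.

−70.7 dBm

Convert to linear, add, convert back:
P₁ = 6.76×10⁻¹¹ W, P₂ = 1.82×10⁻¹¹ W
P_tot = 8.58×10⁻¹¹ W → 10 log₁₀(P_tot / 10⁻³) = −70.7 dBm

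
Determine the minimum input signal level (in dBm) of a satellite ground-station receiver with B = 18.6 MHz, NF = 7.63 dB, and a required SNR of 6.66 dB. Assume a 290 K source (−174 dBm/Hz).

−87.0 dBm

Sensitivity = −174 + 10 log₁₀(B) + NF + SNR_min
= −174 + 72.7 + 7.63 + 6.66
= −87.01 dBm → −87.0 dBm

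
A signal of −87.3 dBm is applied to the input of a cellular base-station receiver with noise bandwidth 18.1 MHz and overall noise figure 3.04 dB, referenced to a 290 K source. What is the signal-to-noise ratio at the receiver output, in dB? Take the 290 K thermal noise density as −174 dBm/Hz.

Noise floor: N = −174 + 10 log₁₀(B) + NF
10 log₁₀(1.81×10⁷) = 72.58 dB
N = −174 + 72.58 + 3.04 = −98.38 dBm
SNR = P_sig − N = −87.3 − (−98.38) = 11.08 dB → 11.1 dB

11.1 dB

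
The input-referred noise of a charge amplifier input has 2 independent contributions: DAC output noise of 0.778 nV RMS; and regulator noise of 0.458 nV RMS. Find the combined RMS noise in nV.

0.903 nV

Uncorrelated sources add in power (mean-square): V_tot = √(ΣV_i²)
V_tot = √[(7.78×10⁻¹⁰)² + (4.58×10⁻¹⁰)²] = 9.03×10⁻¹⁰ V = 0.903 nV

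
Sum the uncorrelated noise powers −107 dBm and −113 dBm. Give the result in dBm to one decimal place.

−106.0 dBm

Convert to linear, add, convert back:
P₁ = 2.00×10⁻¹⁴ W, P₂ = 5.01×10⁻¹⁵ W
P_tot = 2.50×10⁻¹⁴ W → 10 log₁₀(P_tot / 10⁻³) = −106.0 dBm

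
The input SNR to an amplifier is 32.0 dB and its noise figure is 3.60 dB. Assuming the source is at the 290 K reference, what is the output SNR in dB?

28.40 dB

By definition F = SNR_in/SNR_out, so in dB: SNR_out = SNR_in − NF
SNR_out = 32.0 − 3.60 = 28.40 dB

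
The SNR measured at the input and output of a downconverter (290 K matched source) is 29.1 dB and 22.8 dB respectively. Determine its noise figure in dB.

NF (dB) = SNR_in(dB) − SNR_out(dB) when the source is at T₀
NF = 29.1 − 22.8 = 6.3 dB

6.3 dB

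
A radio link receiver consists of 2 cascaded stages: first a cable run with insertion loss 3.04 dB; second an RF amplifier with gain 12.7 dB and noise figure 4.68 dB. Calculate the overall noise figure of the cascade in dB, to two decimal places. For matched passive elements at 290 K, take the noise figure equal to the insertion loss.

Convert to linear (a loss of L dB is a gain of −L dB): F_i = 10^(NF_i/10), G_i = 10^(G_i,dB/10)
  Stage 1: F_1 = 10^(3.04/10) = 2.014, G_1 = 10^(−3.04/10) = 0.4966
  Stage 2: F_2 = 10^(4.68/10) = 2.938, G_2 = 10^(12.7/10) = 18.62
Friis cascade:
  F = 2.014 + (2.938 − 1)/0.4966 = 5.916
NF = 10 log₁₀(5.916) = 7.72 dB

7.72 dB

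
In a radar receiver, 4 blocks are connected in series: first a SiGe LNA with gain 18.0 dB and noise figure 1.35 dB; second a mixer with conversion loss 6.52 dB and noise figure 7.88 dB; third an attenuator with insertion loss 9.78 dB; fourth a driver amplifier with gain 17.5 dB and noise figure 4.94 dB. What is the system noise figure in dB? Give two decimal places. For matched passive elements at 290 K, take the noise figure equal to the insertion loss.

5.42 dB

Convert to linear (a loss of L dB is a gain of −L dB): F_i = 10^(NF_i/10), G_i = 10^(G_i,dB/10)
  Stage 1: F_1 = 10^(1.35/10) = 1.365, G_1 = 10^(18.0/10) = 63.10
  Stage 2: F_2 = 10^(7.88/10) = 6.138, G_2 = 10^(−6.52/10) = 0.2228
  Stage 3: F_3 = 10^(9.78/10) = 9.506, G_3 = 10^(−9.78/10) = 0.1052
  Stage 4: F_4 = 10^(4.94/10) = 3.119, G_4 = 10^(17.5/10) = 56.23
Friis cascade:
  F = 1.365 + (6.138 − 1)/63.10 + (9.506 − 1)/14.06 + (3.119 − 1)/1.479 = 3.484
NF = 10 log₁₀(3.484) = 5.42 dB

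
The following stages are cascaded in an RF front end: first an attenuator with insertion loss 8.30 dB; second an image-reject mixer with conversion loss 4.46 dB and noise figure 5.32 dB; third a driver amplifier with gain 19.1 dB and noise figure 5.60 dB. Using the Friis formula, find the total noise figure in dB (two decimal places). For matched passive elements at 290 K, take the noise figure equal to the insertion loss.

Convert to linear (a loss of L dB is a gain of −L dB): F_i = 10^(NF_i/10), G_i = 10^(G_i,dB/10)
  Stage 1: F_1 = 10^(8.30/10) = 6.761, G_1 = 10^(−8.30/10) = 0.1479
  Stage 2: F_2 = 10^(5.32/10) = 3.404, G_2 = 10^(−4.46/10) = 0.3581
  Stage 3: F_3 = 10^(5.60/10) = 3.631, G_3 = 10^(19.1/10) = 81.28
Friis cascade:
  F = 6.761 + (3.404 − 1)/0.1479 + (3.631 − 1)/0.05297 = 72.68
NF = 10 log₁₀(72.68) = 18.61 dB

18.61 dB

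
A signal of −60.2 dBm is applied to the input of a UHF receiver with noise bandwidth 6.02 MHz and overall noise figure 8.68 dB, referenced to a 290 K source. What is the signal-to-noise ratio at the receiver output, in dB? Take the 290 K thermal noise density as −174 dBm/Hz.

Noise floor: N = −174 + 10 log₁₀(B) + NF
10 log₁₀(6.02×10⁶) = 67.8 dB
N = −174 + 67.8 + 8.68 = −97.52 dBm
SNR = P_sig − N = −60.2 − (−97.52) = 37.32 dB → 37.3 dB

37.3 dB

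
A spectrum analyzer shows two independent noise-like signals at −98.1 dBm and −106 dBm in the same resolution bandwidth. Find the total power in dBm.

−97.4 dBm

Convert to linear, add, convert back:
P₁ = 1.55×10⁻¹³ W, P₂ = 2.51×10⁻¹⁴ W
P_tot = 1.80×10⁻¹³ W → 10 log₁₀(P_tot / 10⁻³) = −97.4 dBm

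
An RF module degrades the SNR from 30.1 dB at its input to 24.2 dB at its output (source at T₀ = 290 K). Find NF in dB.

NF (dB) = SNR_in(dB) − SNR_out(dB) when the source is at T₀
NF = 30.1 − 24.2 = 5.9 dB

5.9 dB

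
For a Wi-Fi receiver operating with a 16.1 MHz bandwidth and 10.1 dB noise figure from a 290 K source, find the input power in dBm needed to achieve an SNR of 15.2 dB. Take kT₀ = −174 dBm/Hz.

−76.6 dBm

Sensitivity = −174 + 10 log₁₀(B) + NF + SNR_min
= −174 + 72.07 + 10.1 + 15.2
= −76.63 dBm → −76.6 dBm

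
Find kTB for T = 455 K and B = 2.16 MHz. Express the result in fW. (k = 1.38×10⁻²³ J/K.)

13.6 fW

P_n = kTB = 1.38×10⁻²³ × 455 × 2.16×10⁶ = 1.36×10⁻¹⁴ W = 13.6 fW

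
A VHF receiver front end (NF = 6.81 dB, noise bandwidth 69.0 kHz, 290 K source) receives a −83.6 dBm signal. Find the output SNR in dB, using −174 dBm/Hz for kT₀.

35.2 dB

Noise floor: N = −174 + 10 log₁₀(B) + NF
10 log₁₀(6.90×10⁴) = 48.39 dB
N = −174 + 48.39 + 6.81 = −118.80 dBm
SNR = P_sig − N = −83.6 − (−118.80) = 35.20 dB → 35.2 dB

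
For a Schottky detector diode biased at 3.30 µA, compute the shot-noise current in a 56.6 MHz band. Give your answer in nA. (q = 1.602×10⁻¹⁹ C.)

7.74 nA

I_n = √(2qI·B)
2qI·B = 2 × 1.602×10⁻¹⁹ × 3.30×10⁻⁶ × 5.66×10⁷ = 5.98×10⁻¹⁷ A²
I_n = √(5.98×10⁻¹⁷) = 7.74×10⁻⁹ A = 7.74 nA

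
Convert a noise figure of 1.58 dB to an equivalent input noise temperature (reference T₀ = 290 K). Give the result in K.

F = 10^(1.58/10) = 1.4388
T_e = (F − 1)·T₀ = (1.4388 − 1) × 290 = 127 K

127 K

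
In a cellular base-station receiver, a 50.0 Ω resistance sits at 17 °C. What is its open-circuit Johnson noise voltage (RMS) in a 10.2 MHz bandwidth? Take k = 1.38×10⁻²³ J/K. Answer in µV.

T = 17 °C + 273.15 = 290.15 K
V_n = √(4kTRB)
4kTRB = 4 × 1.38×10⁻²³ × 290.15 × 5.00×10¹ × 1.02×10⁷ = 8.17×10⁻¹² V²
V_n = √(8.17×10⁻¹²) = 2.86×10⁻⁶ V = 2.86 µV

2.86 µV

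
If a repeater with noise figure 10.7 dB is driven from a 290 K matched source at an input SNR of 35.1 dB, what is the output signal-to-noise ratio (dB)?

By definition F = SNR_in/SNR_out, so in dB: SNR_out = SNR_in − NF
SNR_out = 35.1 − 10.7 = 24.4 dB

24.4 dB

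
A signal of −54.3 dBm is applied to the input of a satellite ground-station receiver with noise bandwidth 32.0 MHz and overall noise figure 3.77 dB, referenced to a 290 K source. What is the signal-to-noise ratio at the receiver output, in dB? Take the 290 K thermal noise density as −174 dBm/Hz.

Noise floor: N = −174 + 10 log₁₀(B) + NF
10 log₁₀(3.20×10⁷) = 75.05 dB
N = −174 + 75.05 + 3.77 = −95.18 dBm
SNR = P_sig − N = −54.3 − (−95.18) = 40.88 dB → 40.9 dB

40.9 dB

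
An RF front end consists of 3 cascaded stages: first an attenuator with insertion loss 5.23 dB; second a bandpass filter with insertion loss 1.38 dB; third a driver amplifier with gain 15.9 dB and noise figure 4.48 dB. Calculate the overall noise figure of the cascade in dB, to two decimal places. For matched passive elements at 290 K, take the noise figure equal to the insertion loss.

Convert to linear (a loss of L dB is a gain of −L dB): F_i = 10^(NF_i/10), G_i = 10^(G_i,dB/10)
  Stage 1: F_1 = 10^(5.23/10) = 3.334, G_1 = 10^(−5.23/10) = 0.2999
  Stage 2: F_2 = 10^(1.38/10) = 1.374, G_2 = 10^(−1.38/10) = 0.7278
  Stage 3: F_3 = 10^(4.48/10) = 2.805, G_3 = 10^(15.9/10) = 38.90
Friis cascade:
  F = 3.334 + (1.374 − 1)/0.2999 + (2.805 − 1)/0.2183 = 12.85
NF = 10 log₁₀(12.85) = 11.09 dB

11.09 dB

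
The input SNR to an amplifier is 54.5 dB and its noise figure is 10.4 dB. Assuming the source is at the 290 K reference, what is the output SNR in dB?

44.1 dB

By definition F = SNR_in/SNR_out, so in dB: SNR_out = SNR_in − NF
SNR_out = 54.5 − 10.4 = 44.1 dB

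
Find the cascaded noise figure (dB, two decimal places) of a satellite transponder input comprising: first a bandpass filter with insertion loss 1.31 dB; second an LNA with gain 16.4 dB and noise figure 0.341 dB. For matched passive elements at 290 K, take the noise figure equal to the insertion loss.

Convert to linear (a loss of L dB is a gain of −L dB): F_i = 10^(NF_i/10), G_i = 10^(G_i,dB/10)
  Stage 1: F_1 = 10^(1.31/10) = 1.352, G_1 = 10^(−1.31/10) = 0.7396
  Stage 2: F_2 = 10^(0.341/10) = 1.082, G_2 = 10^(16.4/10) = 43.65
Friis cascade:
  F = 1.352 + (1.082 − 1)/0.7396 = 1.463
NF = 10 log₁₀(1.463) = 1.65 dB

1.65 dB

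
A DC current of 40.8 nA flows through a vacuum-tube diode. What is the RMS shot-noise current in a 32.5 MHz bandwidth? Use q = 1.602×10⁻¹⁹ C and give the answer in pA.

652 pA

I_n = √(2qI·B)
2qI·B = 2 × 1.602×10⁻¹⁹ × 4.08×10⁻⁸ × 3.25×10⁷ = 4.25×10⁻¹⁹ A²
I_n = √(4.25×10⁻¹⁹) = 6.52×10⁻¹⁰ A = 652 pA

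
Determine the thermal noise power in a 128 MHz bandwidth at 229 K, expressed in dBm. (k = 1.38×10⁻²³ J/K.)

−93.9 dBm

P_n = kTB = 1.38×10⁻²³ × 229 × 1.28×10⁸ = 4.05×10⁻¹³ W
In dBm: 10 log₁₀(4.05×10⁻¹³ / 10⁻³) = −93.9 dBm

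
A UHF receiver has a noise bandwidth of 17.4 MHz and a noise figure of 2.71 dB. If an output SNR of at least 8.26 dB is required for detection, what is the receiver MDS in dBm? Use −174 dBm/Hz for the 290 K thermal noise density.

Sensitivity = −174 + 10 log₁₀(B) + NF + SNR_min
= −174 + 72.41 + 2.71 + 8.26
= −90.62 dBm → −90.6 dBm

−90.6 dBm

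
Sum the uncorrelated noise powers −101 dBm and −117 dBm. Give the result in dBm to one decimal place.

Convert to linear, add, convert back:
P₁ = 7.94×10⁻¹⁴ W, P₂ = 2.00×10⁻¹⁵ W
P_tot = 8.14×10⁻¹⁴ W → 10 log₁₀(P_tot / 10⁻³) = −100.9 dBm

−100.9 dBm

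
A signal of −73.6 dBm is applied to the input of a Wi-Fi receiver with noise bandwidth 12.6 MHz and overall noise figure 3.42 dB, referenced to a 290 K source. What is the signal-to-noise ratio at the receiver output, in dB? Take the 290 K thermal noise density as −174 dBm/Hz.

26.0 dB

Noise floor: N = −174 + 10 log₁₀(B) + NF
10 log₁₀(1.26×10⁷) = 71 dB
N = −174 + 71 + 3.42 = −99.58 dBm
SNR = P_sig − N = −73.6 − (−99.58) = 25.98 dB → 26.0 dB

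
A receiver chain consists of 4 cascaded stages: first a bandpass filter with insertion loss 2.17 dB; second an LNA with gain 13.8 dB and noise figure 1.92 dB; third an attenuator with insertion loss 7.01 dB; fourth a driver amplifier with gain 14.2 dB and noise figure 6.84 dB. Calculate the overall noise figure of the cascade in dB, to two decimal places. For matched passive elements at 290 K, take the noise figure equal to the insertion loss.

Convert to linear (a loss of L dB is a gain of −L dB): F_i = 10^(NF_i/10), G_i = 10^(G_i,dB/10)
  Stage 1: F_1 = 10^(2.17/10) = 1.648, G_1 = 10^(−2.17/10) = 0.6067
  Stage 2: F_2 = 10^(1.92/10) = 1.556, G_2 = 10^(13.8/10) = 23.99
  Stage 3: F_3 = 10^(7.01/10) = 5.023, G_3 = 10^(−7.01/10) = 0.1991
  Stage 4: F_4 = 10^(6.84/10) = 4.831, G_4 = 10^(14.2/10) = 26.30
Friis cascade:
  F = 1.648 + (1.556 − 1)/0.6067 + (5.023 − 1)/14.55 + (4.831 − 1)/2.897 = 4.163
NF = 10 log₁₀(4.163) = 6.19 dB

6.19 dB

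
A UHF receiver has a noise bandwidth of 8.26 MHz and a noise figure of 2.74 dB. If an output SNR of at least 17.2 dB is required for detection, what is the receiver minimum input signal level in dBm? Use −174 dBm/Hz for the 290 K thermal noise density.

−84.9 dBm

Sensitivity = −174 + 10 log₁₀(B) + NF + SNR_min
= −174 + 69.17 + 2.74 + 17.2
= −84.89 dBm → −84.9 dBm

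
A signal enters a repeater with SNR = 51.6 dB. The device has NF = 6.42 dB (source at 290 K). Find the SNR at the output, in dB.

By definition F = SNR_in/SNR_out, so in dB: SNR_out = SNR_in − NF
SNR_out = 51.6 − 6.42 = 45.18 dB

45.18 dB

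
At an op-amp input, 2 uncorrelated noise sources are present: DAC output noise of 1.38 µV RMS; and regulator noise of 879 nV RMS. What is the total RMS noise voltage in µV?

Uncorrelated sources add in power (mean-square): V_tot = √(ΣV_i²)
V_tot = √[(1.38×10⁻⁶)² + (8.79×10⁻⁷)²] = 1.64×10⁻⁶ V = 1.64 µV

1.64 µV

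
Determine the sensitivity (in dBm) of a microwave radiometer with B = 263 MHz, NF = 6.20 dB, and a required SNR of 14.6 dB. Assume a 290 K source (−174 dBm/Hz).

Sensitivity = −174 + 10 log₁₀(B) + NF + SNR_min
= −174 + 84.2 + 6.20 + 14.6
= −69.00 dBm → −69.0 dBm

−69.0 dBm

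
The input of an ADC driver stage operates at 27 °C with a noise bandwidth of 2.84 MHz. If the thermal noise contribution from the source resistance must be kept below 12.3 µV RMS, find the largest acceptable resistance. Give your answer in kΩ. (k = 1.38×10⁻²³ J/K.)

3.22 kΩ

T = 27 °C + 273.15 = 300.15 K
Johnson–Nyquist: V_n = √(4kTRB) ⇒ R = V_n² / (4kTB)
4kTB = 4 × 1.38×10⁻²³ × 300.15 × 2.84×10⁶ = 4.71×10⁻¹⁴
R = (1.23×10⁻⁵)² / 4.71×10⁻¹⁴ = 3.22×10³ Ω = 3.22 kΩ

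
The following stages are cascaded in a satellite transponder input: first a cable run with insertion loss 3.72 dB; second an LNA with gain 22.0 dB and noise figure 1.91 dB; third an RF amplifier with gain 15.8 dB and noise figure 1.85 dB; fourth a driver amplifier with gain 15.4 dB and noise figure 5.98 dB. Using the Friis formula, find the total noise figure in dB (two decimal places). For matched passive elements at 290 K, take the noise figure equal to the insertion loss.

5.64 dB

Convert to linear (a loss of L dB is a gain of −L dB): F_i = 10^(NF_i/10), G_i = 10^(G_i,dB/10)
  Stage 1: F_1 = 10^(3.72/10) = 2.355, G_1 = 10^(−3.72/10) = 0.4246
  Stage 2: F_2 = 10^(1.91/10) = 1.552, G_2 = 10^(22.0/10) = 158.5
  Stage 3: F_3 = 10^(1.85/10) = 1.531, G_3 = 10^(15.8/10) = 38.02
  Stage 4: F_4 = 10^(5.98/10) = 3.963, G_4 = 10^(15.4/10) = 34.67
Friis cascade:
  F = 2.355 + (1.552 − 1)/0.4246 + (1.531 − 1)/67.30 + (3.963 − 1)/2559 = 3.665
NF = 10 log₁₀(3.665) = 5.64 dB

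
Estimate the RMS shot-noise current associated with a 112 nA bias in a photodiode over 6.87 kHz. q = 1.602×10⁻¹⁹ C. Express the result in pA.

I_n = √(2qI·B)
2qI·B = 2 × 1.602×10⁻¹⁹ × 1.12×10⁻⁷ × 6.87×10³ = 2.47×10⁻²² A²
I_n = √(2.47×10⁻²²) = 1.57×10⁻¹¹ A = 15.7 pA

15.7 pA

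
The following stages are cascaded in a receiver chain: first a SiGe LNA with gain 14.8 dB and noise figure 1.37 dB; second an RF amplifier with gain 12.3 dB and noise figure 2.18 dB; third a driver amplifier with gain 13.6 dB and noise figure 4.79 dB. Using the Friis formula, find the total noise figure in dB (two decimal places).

Convert to linear (a loss of L dB is a gain of −L dB): F_i = 10^(NF_i/10), G_i = 10^(G_i,dB/10)
  Stage 1: F_1 = 10^(1.37/10) = 1.371, G_1 = 10^(14.8/10) = 30.20
  Stage 2: F_2 = 10^(2.18/10) = 1.652, G_2 = 10^(12.3/10) = 16.98
  Stage 3: F_3 = 10^(4.79/10) = 3.013, G_3 = 10^(13.6/10) = 22.91
Friis cascade:
  F = 1.371 + (1.652 − 1)/30.20 + (3.013 − 1)/512.9 = 1.396
NF = 10 log₁₀(1.396) = 1.45 dB

1.45 dB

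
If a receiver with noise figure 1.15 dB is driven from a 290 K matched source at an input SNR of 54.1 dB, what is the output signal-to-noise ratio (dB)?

52.95 dB

By definition F = SNR_in/SNR_out, so in dB: SNR_out = SNR_in − NF
SNR_out = 54.1 − 1.15 = 52.95 dB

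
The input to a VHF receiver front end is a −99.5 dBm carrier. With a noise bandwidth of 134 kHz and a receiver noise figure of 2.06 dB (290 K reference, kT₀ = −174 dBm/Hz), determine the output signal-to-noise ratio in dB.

21.2 dB

Noise floor: N = −174 + 10 log₁₀(B) + NF
10 log₁₀(1.34×10⁵) = 51.27 dB
N = −174 + 51.27 + 2.06 = −120.67 dBm
SNR = P_sig − N = −99.5 − (−120.67) = 21.17 dB → 21.2 dB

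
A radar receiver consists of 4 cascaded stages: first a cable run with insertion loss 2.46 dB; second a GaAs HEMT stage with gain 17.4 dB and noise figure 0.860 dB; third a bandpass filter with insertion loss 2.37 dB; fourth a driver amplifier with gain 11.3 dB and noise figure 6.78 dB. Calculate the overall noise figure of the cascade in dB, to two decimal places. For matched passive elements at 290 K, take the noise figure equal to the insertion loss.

3.76 dB

Convert to linear (a loss of L dB is a gain of −L dB): F_i = 10^(NF_i/10), G_i = 10^(G_i,dB/10)
  Stage 1: F_1 = 10^(2.46/10) = 1.762, G_1 = 10^(−2.46/10) = 0.5675
  Stage 2: F_2 = 10^(0.860/10) = 1.219, G_2 = 10^(17.4/10) = 54.95
  Stage 3: F_3 = 10^(2.37/10) = 1.726, G_3 = 10^(−2.37/10) = 0.5794
  Stage 4: F_4 = 10^(6.78/10) = 4.764, G_4 = 10^(11.3/10) = 13.49
Friis cascade:
  F = 1.762 + (1.219 − 1)/0.5675 + (1.726 − 1)/31.19 + (4.764 − 1)/18.07 = 2.379
NF = 10 log₁₀(2.379) = 3.76 dB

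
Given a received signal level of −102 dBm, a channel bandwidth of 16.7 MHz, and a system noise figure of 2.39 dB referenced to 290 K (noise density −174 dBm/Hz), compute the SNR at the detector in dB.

−2.6 dB

Noise floor: N = −174 + 10 log₁₀(B) + NF
10 log₁₀(1.67×10⁷) = 72.23 dB
N = −174 + 72.23 + 2.39 = −99.38 dBm
SNR = P_sig − N = −102 − (−99.38) = −2.62 dB → −2.6 dB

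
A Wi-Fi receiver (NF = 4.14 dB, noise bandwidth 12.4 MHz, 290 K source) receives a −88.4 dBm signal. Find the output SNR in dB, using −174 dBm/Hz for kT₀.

10.5 dB

Noise floor: N = −174 + 10 log₁₀(B) + NF
10 log₁₀(1.24×10⁷) = 70.93 dB
N = −174 + 70.93 + 4.14 = −98.93 dBm
SNR = P_sig − N = −88.4 − (−98.93) = 10.53 dB → 10.5 dB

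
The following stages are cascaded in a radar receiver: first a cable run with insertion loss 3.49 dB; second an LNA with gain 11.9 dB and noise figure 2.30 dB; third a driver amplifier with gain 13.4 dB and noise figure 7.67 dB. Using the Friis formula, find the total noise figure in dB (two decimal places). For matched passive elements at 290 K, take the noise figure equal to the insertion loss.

Convert to linear (a loss of L dB is a gain of −L dB): F_i = 10^(NF_i/10), G_i = 10^(G_i,dB/10)
  Stage 1: F_1 = 10^(3.49/10) = 2.234, G_1 = 10^(−3.49/10) = 0.4477
  Stage 2: F_2 = 10^(2.30/10) = 1.698, G_2 = 10^(11.9/10) = 15.49
  Stage 3: F_3 = 10^(7.67/10) = 5.848, G_3 = 10^(13.4/10) = 21.88
Friis cascade:
  F = 2.234 + (1.698 − 1)/0.4477 + (5.848 − 1)/6.934 = 4.492
NF = 10 log₁₀(4.492) = 6.52 dB

6.52 dB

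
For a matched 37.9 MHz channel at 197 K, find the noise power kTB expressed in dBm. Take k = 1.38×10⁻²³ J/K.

−99.9 dBm

P_n = kTB = 1.38×10⁻²³ × 197 × 3.79×10⁷ = 1.03×10⁻¹³ W
In dBm: 10 log₁₀(1.03×10⁻¹³ / 10⁻³) = −99.9 dBm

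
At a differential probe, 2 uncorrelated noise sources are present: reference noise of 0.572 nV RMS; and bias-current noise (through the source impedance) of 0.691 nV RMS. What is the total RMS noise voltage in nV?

Uncorrelated sources add in power (mean-square): V_tot = √(ΣV_i²)
V_tot = √[(5.72×10⁻¹⁰)² + (6.91×10⁻¹⁰)²] = 8.97×10⁻¹⁰ V = 0.897 nV

0.897 nV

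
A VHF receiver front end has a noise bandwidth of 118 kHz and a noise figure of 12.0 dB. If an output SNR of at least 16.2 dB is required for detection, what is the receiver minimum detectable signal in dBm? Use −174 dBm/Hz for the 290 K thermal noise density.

Sensitivity = −174 + 10 log₁₀(B) + NF + SNR_min
= −174 + 50.72 + 12.0 + 16.2
= −95.08 dBm → −95.1 dBm

−95.1 dBm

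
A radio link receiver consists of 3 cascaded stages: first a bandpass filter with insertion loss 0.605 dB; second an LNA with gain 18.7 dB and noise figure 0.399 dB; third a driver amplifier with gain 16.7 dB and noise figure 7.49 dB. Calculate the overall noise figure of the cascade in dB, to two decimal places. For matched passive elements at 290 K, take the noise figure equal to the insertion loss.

1.24 dB

Convert to linear (a loss of L dB is a gain of −L dB): F_i = 10^(NF_i/10), G_i = 10^(G_i,dB/10)
  Stage 1: F_1 = 10^(0.605/10) = 1.149, G_1 = 10^(−0.605/10) = 0.8700
  Stage 2: F_2 = 10^(0.399/10) = 1.096, G_2 = 10^(18.7/10) = 74.13
  Stage 3: F_3 = 10^(7.49/10) = 5.610, G_3 = 10^(16.7/10) = 46.77
Friis cascade:
  F = 1.149 + (1.096 − 1)/0.8700 + (5.610 − 1)/64.49 = 1.332
NF = 10 log₁₀(1.332) = 1.24 dB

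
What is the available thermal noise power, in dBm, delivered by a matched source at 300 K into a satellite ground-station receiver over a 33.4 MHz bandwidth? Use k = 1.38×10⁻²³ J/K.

P_n = kTB = 1.38×10⁻²³ × 300 × 3.34×10⁷ = 1.38×10⁻¹³ W
In dBm: 10 log₁₀(1.38×10⁻¹³ / 10⁻³) = −98.6 dBm

−98.6 dBm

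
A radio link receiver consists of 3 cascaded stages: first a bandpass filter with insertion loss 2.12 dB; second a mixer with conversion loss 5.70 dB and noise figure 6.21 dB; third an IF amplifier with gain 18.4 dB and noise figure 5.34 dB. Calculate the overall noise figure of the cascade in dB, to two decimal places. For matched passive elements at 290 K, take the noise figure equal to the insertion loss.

Convert to linear (a loss of L dB is a gain of −L dB): F_i = 10^(NF_i/10), G_i = 10^(G_i,dB/10)
  Stage 1: F_1 = 10^(2.12/10) = 1.629, G_1 = 10^(−2.12/10) = 0.6138
  Stage 2: F_2 = 10^(6.21/10) = 4.178, G_2 = 10^(−5.70/10) = 0.2692
  Stage 3: F_3 = 10^(5.34/10) = 3.420, G_3 = 10^(18.4/10) = 69.18
Friis cascade:
  F = 1.629 + (4.178 − 1)/0.6138 + (3.420 − 1)/0.1652 = 21.46
NF = 10 log₁₀(21.46) = 13.32 dB

13.32 dB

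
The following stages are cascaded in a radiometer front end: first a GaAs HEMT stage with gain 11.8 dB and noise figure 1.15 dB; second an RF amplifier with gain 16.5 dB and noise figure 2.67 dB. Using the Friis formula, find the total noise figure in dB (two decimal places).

1.33 dB

Convert to linear (a loss of L dB is a gain of −L dB): F_i = 10^(NF_i/10), G_i = 10^(G_i,dB/10)
  Stage 1: F_1 = 10^(1.15/10) = 1.303, G_1 = 10^(11.8/10) = 15.14
  Stage 2: F_2 = 10^(2.67/10) = 1.849, G_2 = 10^(16.5/10) = 44.67
Friis cascade:
  F = 1.303 + (1.849 − 1)/15.14 = 1.359
NF = 10 log₁₀(1.359) = 1.33 dB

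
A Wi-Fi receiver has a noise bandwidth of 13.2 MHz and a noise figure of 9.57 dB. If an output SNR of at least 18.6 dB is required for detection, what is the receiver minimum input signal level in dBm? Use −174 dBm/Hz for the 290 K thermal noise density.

Sensitivity = −174 + 10 log₁₀(B) + NF + SNR_min
= −174 + 71.21 + 9.57 + 18.6
= −74.62 dBm → −74.6 dBm

−74.6 dBm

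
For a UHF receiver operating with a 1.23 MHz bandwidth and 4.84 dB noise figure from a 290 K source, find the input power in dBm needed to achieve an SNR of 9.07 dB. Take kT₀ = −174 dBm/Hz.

−99.2 dBm

Sensitivity = −174 + 10 log₁₀(B) + NF + SNR_min
= −174 + 60.9 + 4.84 + 9.07
= −99.19 dBm → −99.2 dBm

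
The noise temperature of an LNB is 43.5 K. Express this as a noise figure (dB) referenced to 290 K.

0.607 dB

F = 1 + T_e/T₀ = 1 + 43.5/290 = 1.15
NF = 10 log₁₀(1.15) = 0.607 dB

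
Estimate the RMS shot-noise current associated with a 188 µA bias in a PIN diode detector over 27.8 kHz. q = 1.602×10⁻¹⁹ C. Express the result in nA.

1.29 nA

I_n = √(2qI·B)
2qI·B = 2 × 1.602×10⁻¹⁹ × 1.88×10⁻⁴ × 2.78×10⁴ = 1.67×10⁻¹⁸ A²
I_n = √(1.67×10⁻¹⁸) = 1.29×10⁻⁹ A = 1.29 nA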